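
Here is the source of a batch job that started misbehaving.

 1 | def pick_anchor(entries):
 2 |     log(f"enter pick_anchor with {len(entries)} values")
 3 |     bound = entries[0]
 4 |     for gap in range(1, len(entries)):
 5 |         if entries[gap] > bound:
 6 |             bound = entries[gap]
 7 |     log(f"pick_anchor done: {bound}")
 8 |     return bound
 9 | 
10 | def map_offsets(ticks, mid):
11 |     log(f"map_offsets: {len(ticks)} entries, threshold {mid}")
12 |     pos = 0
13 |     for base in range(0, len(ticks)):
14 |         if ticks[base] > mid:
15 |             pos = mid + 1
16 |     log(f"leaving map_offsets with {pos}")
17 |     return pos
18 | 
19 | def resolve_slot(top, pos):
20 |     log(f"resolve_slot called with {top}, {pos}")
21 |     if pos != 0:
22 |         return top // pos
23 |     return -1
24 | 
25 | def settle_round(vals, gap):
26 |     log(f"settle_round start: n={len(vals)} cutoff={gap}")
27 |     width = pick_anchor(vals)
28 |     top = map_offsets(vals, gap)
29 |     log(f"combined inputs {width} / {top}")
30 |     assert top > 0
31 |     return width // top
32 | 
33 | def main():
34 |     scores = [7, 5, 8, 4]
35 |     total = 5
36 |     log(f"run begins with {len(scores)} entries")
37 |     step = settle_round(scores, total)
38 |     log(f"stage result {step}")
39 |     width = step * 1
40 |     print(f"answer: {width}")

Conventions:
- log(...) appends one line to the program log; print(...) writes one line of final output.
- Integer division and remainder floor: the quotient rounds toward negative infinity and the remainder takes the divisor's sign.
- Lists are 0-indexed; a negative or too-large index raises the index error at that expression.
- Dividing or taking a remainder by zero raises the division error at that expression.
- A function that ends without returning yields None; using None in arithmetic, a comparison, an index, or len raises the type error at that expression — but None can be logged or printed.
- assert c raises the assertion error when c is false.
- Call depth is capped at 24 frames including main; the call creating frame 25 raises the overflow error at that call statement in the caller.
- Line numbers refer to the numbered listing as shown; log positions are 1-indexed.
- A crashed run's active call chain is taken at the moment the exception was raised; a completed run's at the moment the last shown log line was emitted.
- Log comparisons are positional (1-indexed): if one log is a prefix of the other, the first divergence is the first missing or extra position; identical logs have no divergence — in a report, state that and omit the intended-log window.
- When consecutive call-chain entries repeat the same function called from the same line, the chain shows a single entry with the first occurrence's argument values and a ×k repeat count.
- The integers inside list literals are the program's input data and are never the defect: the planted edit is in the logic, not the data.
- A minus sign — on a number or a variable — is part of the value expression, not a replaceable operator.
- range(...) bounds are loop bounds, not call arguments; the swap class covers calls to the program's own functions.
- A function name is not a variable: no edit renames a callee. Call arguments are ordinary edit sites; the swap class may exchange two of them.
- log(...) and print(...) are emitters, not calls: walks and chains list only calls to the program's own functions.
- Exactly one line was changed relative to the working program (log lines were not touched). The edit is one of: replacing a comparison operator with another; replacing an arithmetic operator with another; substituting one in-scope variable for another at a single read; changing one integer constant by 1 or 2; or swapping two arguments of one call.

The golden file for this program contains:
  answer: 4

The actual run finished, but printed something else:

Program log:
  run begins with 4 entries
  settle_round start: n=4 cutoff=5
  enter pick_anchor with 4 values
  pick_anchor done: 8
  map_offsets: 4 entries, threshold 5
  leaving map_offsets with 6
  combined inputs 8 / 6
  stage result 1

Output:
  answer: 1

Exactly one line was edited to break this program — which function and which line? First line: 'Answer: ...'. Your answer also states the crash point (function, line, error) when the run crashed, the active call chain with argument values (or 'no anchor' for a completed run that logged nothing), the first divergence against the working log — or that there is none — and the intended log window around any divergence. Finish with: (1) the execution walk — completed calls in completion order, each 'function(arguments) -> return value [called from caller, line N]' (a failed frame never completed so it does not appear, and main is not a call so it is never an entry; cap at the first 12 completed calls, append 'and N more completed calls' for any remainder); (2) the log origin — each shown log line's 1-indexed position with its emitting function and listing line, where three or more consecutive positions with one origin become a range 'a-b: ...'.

Answer: the defect is in map_offsets at line 15.
Key observation: At log position 6 the runs split — shown 'leaving map_offsets with 6', but the working version logs 'leaving map_offsets with 2'.
Call chain: main.
First divergence: position 6 — shown 'leaving map_offsets with 6', intended 'leaving map_offsets with 2'.
Intended log window:
  4: pick_anchor done: 8
  5: map_offsets: 4 entries, threshold 5
  6: leaving map_offsets with 2
  7: combined inputs 8 / 2
Execution walk:
  pick_anchor([7, 5, 8, 4]) -> 8  [called from settle_round, line 27]
  map_offsets([7, 5, 8, 4], 5) -> 6  [called from settle_round, line 28]
  settle_round([7, 5, 8, 4], 5) -> 1  [called from main, line 37]
Log origins:
  1: logged in main at line 36
  2: logged in settle_round at line 26
  3: logged in pick_anchor at line 2
  4: logged in pick_anchor at line 7
  5: logged in map_offsets at line 11
  6: logged in map_offsets at line 16
  7: logged in settle_round at line 29
  8: logged in main at line 38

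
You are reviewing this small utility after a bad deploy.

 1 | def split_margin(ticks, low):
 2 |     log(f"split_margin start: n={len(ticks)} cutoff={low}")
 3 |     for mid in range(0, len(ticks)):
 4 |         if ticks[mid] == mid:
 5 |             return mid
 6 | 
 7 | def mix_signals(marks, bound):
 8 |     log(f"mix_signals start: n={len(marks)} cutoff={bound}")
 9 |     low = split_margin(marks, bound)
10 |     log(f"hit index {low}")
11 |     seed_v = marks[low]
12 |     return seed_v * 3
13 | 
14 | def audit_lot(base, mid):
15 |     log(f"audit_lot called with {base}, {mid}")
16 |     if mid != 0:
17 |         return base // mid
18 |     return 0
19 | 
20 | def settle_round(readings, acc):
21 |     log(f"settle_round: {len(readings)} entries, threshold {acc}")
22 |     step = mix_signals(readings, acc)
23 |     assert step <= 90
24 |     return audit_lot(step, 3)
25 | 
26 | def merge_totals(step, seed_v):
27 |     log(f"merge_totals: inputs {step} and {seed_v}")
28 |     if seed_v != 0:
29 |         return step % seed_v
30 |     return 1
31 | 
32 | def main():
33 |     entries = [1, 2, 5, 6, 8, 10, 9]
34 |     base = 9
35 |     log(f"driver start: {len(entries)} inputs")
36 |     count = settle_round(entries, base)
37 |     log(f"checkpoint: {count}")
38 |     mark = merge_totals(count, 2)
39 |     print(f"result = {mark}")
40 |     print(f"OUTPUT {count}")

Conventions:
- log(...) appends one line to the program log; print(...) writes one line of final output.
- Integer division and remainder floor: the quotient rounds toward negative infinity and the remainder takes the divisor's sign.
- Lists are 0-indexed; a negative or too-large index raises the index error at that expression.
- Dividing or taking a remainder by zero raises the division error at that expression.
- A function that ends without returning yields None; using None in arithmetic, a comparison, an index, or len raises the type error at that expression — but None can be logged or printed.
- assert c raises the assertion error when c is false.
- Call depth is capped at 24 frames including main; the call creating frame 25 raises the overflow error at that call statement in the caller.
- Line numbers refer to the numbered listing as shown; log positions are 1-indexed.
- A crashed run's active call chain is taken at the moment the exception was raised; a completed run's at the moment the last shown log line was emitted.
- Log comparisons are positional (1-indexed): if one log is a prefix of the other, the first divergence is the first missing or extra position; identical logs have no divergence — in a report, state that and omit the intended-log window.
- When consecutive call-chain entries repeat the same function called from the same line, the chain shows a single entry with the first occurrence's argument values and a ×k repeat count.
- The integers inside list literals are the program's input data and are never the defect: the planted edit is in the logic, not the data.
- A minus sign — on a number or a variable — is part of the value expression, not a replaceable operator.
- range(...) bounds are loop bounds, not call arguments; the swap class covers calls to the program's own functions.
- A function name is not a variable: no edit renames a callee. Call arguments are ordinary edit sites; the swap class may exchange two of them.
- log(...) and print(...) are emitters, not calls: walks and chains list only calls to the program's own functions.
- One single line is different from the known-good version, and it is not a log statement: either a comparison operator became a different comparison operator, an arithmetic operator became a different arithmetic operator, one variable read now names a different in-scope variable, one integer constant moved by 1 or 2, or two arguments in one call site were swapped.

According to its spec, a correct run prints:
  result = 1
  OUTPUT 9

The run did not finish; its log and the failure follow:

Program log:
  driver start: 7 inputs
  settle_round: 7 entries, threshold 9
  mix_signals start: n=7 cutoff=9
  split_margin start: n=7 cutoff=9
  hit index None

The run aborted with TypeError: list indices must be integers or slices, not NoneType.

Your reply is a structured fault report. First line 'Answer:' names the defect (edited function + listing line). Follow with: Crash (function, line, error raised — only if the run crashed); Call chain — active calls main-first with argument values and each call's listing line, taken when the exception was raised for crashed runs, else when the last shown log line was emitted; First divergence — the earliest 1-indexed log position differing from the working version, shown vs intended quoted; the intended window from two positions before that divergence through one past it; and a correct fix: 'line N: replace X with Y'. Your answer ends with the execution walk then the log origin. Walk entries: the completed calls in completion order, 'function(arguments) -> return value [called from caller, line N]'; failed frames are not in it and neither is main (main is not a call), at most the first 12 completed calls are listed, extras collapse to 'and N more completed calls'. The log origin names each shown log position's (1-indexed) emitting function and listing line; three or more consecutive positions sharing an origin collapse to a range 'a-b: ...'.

Answer: the defect is in split_margin at line 4.
Core observation: Everything matches until log position 5, which reads 'hit index None' in place of 'hit index 6'.
Crash: mix_signals, line 11, TypeError.
Call chain: main -> settle_round([1, 2, 5, 6, 8, 10, 9], 9) (called at line 36) -> mix_signals([1, 2, 5, 6, 8, 10, 9], 9) (called at line 22).
First divergence: position 5 — the shown line 'hit index None' should read 'hit index 6'.
Intended log window:
  3: mix_signals start: n=7 cutoff=9
  4: split_margin start: n=7 cutoff=9
  5: hit index 6
  6: audit_lot called with 27, 3
Execution walk:
  split_margin([1, 2, 5, 6, 8, 10, 9], 9) -> None  [called from mix_signals, line 9]
Log origin:
  1: emitted by main (line 35)
  2: emitted by settle_round (line 21)
  3: emitted by mix_signals (line 8)
  4: emitted by split_margin (line 2)
  5: emitted by mix_signals (line 10)
A correct fix: line 4: replace `ticks[mid] == mid` with `ticks[mid] == low`.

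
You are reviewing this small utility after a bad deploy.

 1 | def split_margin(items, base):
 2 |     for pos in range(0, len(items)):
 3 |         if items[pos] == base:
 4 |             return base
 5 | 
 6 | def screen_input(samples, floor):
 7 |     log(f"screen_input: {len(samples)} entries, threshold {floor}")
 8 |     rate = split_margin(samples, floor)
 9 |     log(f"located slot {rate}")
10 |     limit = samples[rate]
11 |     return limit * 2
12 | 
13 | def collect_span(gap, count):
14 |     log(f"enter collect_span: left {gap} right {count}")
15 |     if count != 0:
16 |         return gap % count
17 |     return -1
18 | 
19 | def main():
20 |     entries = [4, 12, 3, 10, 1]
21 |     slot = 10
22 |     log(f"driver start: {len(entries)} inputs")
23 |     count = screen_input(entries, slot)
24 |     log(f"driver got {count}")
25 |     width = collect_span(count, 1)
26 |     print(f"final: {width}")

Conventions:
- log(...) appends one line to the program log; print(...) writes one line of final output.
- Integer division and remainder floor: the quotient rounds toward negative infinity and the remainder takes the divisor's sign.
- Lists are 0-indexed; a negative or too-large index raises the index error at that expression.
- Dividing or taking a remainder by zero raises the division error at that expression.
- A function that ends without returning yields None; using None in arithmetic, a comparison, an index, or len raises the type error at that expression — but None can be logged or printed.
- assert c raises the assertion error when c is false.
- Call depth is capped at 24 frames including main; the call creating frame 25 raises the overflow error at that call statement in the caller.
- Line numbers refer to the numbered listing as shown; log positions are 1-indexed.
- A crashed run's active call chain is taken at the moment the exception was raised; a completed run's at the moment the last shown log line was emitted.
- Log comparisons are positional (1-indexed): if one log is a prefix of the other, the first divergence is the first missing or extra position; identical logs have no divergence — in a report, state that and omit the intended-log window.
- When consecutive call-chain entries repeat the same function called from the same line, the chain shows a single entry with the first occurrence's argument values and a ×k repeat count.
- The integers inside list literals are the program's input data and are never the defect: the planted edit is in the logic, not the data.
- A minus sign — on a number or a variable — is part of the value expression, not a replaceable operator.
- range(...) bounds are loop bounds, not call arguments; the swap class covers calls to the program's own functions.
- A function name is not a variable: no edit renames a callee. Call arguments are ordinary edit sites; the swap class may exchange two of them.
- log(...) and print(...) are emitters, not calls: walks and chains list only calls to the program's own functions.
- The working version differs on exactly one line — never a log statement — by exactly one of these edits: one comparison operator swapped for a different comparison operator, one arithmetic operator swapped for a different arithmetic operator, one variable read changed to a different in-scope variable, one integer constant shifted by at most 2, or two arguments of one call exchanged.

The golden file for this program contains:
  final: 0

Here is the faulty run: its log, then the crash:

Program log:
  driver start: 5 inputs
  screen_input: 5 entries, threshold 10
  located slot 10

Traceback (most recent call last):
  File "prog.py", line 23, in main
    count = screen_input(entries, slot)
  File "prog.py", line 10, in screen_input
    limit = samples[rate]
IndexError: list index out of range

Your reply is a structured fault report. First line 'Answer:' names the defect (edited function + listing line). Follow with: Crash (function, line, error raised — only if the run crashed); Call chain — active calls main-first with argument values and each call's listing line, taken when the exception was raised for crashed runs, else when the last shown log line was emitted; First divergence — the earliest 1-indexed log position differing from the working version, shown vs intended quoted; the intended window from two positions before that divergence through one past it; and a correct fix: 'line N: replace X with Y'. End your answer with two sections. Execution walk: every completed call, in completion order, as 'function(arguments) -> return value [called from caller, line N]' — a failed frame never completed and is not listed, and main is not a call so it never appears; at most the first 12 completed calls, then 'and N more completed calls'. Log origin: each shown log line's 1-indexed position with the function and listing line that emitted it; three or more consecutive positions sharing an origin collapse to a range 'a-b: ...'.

Answer: the defect is in split_margin at line 4.
The tell: The log first diverges at position 3: the faulty run prints 'located slot 10' where the working version prints 'located slot 3'.
Crash: screen_input, line 10, IndexError.
Call chain: main -> screen_input([4, 12, 3, 10, 1], 10) (called at line 23).
First divergence: at position 3 the run shows 'located slot 10' where the working version logs 'located slot 3'.
Intended log window:
  1: driver start: 5 inputs
  2: screen_input: 5 entries, threshold 10
  3: located slot 3
  4: driver got 20
Execution walk:
  split_margin([4, 12, 3, 10, 1], 10) -> 10  [called from screen_input, line 8]
Origin of each log line:
  1: logged in main at line 22
  2: logged in screen_input at line 7
  3: logged in screen_input at line 9
A correct fix: line 4: replace `base` with `pos`.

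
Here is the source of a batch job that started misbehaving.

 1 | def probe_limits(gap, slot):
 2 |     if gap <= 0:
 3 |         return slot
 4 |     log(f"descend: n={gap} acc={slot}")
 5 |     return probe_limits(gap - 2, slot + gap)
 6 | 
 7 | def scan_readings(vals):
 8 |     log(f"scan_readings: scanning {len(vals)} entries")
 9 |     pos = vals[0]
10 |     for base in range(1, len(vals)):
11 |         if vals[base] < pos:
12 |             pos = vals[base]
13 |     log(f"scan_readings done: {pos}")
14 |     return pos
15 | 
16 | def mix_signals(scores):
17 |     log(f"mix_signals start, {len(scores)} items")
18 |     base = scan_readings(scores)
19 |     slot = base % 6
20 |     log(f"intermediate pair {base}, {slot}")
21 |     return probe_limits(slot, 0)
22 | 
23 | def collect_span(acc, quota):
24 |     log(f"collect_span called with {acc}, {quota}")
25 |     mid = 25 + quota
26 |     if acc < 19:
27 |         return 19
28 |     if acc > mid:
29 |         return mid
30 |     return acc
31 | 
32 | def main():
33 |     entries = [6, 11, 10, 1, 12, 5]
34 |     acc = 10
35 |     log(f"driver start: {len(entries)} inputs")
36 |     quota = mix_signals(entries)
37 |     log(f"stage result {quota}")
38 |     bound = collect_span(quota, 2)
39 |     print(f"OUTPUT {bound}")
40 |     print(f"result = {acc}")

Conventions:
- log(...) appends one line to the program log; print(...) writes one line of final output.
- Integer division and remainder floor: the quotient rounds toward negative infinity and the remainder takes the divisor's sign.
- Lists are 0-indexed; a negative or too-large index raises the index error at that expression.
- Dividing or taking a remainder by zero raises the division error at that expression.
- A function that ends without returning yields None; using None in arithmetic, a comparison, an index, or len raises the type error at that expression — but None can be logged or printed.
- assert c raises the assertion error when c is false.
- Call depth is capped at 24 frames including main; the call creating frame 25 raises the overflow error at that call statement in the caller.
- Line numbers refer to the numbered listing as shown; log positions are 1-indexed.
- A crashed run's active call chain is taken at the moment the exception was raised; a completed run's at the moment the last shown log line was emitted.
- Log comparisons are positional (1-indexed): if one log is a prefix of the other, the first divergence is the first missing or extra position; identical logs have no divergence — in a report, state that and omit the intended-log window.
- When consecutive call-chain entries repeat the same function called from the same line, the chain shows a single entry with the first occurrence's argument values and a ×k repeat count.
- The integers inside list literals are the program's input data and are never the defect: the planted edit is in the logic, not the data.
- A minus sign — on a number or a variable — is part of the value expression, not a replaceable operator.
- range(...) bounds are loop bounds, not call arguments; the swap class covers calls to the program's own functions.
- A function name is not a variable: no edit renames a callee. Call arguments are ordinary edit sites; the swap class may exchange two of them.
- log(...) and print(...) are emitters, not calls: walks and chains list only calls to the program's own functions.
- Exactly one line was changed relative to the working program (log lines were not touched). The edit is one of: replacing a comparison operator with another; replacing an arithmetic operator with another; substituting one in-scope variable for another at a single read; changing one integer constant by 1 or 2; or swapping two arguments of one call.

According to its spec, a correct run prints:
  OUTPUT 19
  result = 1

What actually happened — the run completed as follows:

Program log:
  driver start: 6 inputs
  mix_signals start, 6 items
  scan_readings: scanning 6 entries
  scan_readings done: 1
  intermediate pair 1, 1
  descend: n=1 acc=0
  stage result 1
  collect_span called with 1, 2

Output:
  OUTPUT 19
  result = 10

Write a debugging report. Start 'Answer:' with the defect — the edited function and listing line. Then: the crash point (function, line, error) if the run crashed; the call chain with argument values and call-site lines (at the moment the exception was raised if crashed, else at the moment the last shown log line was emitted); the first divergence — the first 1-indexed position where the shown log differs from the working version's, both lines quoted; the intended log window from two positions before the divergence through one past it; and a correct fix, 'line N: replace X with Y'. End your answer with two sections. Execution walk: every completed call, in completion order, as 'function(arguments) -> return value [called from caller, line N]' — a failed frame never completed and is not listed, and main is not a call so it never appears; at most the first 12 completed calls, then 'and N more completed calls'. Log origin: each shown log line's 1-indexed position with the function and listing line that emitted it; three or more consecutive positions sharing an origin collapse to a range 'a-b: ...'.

Answer: the defect is in main at line 40.
Key observation: Every logged value matches the working version; the printed result is what differs.
Call chain: main -> collect_span(1, 2) (called at line 38).
First divergence: none (the log streams are identical).
Execution walk:
  scan_readings([6, 11, 10, 1, 12, 5]) -> 1  [called from mix_signals, line 18]
  probe_limits(-1, 1) -> 1  [called from probe_limits, line 5]
  probe_limits(1, 0) -> 1  [called from mix_signals, line 21]
  mix_signals([6, 11, 10, 1, 12, 5]) -> 1  [called from main, line 36]
  collect_span(1, 2) -> 19  [called from main, line 38]
Log origin:
  1: logged in main at line 35
  2: logged in mix_signals at line 17
  3: logged in scan_readings at line 8
  4: logged in scan_readings at line 13
  5: logged in mix_signals at line 20
  6: logged in probe_limits at line 4
  7: logged in main at line 37
  8: logged in collect_span at line 24
A correct fix: line 40: replace `acc` with `quota`.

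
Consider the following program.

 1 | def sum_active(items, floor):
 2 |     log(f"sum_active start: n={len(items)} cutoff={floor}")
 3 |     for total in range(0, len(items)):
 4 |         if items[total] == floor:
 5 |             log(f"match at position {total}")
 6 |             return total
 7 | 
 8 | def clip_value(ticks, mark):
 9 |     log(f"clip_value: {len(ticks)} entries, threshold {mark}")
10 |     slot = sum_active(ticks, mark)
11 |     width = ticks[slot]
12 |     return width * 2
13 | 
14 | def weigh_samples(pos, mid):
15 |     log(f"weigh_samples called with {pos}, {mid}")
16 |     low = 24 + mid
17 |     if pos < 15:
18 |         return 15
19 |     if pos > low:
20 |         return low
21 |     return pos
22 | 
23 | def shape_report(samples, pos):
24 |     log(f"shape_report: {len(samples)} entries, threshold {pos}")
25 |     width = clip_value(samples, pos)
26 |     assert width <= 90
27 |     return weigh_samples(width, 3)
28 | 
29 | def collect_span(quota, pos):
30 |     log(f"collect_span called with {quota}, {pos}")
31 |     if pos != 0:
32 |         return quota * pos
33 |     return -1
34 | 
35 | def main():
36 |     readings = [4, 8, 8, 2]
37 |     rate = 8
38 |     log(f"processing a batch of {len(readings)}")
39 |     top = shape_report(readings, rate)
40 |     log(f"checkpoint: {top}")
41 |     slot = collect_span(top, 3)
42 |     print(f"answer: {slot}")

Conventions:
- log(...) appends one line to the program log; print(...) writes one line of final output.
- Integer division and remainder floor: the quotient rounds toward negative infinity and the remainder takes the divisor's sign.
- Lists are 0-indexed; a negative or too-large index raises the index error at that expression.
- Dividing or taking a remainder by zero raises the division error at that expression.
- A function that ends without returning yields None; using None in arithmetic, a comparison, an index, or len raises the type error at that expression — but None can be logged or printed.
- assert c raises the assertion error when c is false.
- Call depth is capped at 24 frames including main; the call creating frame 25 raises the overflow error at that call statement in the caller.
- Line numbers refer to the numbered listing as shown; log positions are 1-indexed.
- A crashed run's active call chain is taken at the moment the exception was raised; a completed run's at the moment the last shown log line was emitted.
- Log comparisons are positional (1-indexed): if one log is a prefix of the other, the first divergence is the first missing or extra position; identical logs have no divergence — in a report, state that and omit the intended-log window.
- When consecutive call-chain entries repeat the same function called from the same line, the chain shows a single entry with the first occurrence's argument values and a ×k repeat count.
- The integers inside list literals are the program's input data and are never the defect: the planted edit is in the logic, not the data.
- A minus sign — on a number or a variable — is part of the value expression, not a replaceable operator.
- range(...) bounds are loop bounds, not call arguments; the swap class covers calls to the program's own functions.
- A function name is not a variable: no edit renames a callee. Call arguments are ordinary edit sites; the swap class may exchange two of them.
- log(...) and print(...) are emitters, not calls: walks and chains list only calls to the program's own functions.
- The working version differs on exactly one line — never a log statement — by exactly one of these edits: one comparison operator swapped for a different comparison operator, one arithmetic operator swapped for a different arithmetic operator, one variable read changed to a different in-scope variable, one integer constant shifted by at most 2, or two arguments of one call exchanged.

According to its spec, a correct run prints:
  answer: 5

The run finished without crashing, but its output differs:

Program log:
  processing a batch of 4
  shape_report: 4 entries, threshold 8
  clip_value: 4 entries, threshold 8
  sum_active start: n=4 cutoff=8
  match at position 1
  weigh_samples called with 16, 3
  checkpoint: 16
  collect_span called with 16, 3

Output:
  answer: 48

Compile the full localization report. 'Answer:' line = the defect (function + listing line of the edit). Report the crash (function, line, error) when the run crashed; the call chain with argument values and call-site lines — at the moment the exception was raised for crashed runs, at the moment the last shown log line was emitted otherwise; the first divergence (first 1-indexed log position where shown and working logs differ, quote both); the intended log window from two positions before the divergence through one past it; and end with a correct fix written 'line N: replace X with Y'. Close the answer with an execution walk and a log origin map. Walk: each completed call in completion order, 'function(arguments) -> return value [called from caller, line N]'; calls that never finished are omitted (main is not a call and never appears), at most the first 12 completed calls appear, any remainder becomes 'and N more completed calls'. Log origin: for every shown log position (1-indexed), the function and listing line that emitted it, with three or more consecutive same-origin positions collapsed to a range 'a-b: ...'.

Answer: the defect is in collect_span at line 32.
The tell: Every logged value matches the working version; the printed result is what differs.
Call chain: main -> collect_span(16, 3) (called at line 41).
First divergence: there is none — every log position agrees.
Execution walk:
  sum_active([4, 8, 8, 2], 8) -> 1  [called from clip_value, line 10]
  clip_value([4, 8, 8, 2], 8) -> 16  [called from shape_report, line 25]
  weigh_samples(16, 3) -> 16  [called from shape_report, line 27]
  shape_report([4, 8, 8, 2], 8) -> 16  [called from main, line 39]
  collect_span(16, 3) -> 48  [called from main, line 41]
Origin of each log line:
  1: from main, line 38
  2: from shape_report, line 24
  3: from clip_value, line 9
  4: from sum_active, line 2
  5: from sum_active, line 5
  6: from weigh_samples, line 15
  7: from main, line 40
  8: from collect_span, line 30
A correct fix: line 32: replace `*` with `//`.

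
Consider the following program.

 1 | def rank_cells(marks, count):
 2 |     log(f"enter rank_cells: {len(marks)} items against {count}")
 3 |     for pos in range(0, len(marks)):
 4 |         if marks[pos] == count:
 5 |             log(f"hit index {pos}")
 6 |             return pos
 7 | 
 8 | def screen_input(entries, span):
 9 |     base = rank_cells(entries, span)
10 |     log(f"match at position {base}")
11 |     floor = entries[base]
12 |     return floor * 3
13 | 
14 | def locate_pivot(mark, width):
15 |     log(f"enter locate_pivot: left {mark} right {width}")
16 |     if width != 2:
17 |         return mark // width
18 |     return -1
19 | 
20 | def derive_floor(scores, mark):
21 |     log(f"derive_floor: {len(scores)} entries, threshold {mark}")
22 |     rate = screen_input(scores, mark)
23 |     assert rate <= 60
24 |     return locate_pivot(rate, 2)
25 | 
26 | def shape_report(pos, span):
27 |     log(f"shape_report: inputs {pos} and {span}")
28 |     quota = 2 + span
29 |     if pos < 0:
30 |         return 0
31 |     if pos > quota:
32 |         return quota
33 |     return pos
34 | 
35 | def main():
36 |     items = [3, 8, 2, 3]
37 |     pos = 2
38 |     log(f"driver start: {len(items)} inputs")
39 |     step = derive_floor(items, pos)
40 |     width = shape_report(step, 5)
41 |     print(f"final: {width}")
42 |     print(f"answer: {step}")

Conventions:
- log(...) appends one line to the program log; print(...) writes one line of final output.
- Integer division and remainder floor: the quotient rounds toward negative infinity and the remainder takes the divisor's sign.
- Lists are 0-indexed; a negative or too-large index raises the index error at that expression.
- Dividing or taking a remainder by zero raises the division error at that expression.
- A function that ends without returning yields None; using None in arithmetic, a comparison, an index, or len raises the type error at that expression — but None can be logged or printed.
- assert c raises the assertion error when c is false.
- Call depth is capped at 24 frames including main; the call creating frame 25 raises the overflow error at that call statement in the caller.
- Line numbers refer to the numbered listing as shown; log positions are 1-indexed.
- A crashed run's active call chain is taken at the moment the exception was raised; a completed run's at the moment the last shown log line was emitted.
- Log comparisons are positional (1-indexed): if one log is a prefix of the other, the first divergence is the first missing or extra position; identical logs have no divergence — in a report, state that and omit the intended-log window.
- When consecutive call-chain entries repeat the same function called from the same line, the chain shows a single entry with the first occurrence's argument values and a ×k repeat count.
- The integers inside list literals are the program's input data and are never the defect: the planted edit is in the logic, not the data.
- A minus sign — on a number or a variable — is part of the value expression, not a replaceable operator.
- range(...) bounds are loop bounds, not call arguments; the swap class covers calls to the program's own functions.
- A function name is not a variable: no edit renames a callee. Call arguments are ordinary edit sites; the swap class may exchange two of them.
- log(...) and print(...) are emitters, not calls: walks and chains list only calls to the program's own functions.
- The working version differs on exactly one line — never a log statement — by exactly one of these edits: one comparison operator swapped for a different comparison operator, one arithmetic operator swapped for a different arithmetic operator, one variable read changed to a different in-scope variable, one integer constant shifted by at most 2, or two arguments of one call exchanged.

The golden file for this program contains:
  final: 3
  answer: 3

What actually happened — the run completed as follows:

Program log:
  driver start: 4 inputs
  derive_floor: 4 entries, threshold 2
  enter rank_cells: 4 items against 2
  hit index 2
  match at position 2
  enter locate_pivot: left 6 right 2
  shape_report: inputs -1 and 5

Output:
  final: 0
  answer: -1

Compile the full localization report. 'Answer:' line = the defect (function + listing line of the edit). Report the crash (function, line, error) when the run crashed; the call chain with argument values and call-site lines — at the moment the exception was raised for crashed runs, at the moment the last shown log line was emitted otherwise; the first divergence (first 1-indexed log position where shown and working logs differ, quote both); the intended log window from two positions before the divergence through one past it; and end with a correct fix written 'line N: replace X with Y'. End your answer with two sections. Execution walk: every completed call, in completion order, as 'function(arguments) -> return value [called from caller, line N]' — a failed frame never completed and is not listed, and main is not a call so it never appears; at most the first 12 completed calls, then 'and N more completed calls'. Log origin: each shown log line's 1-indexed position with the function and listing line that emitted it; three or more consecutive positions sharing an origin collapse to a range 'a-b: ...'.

Answer: the defect is in locate_pivot at line 16.
Core observation: The earliest visible damage is log position 7 — 'shape_report: inputs -1 and 5' rather than the intended 'shape_report: inputs 3 and 5'.
Call chain: main -> shape_report(-1, 5) (called at line 40).
First divergence: position 7 — shown 'shape_report: inputs -1 and 5', intended 'shape_report: inputs 3 and 5'.
Intended log window:
  5: match at position 2
  6: enter locate_pivot: left 6 right 2
  7: shape_report: inputs 3 and 5
Execution walk:
  rank_cells([3, 8, 2, 3], 2) -> 2  [called from screen_input, line 9]
  screen_input([3, 8, 2, 3], 2) -> 6  [called from derive_floor, line 22]
  locate_pivot(6, 2) -> -1  [called from derive_floor, line 24]
  derive_floor([3, 8, 2, 3], 2) -> -1  [called from main, line 39]
  shape_report(-1, 5) -> 0  [called from main, line 40]
Log origin:
  1: from main, line 38
  2: from derive_floor, line 21
  3: from rank_cells, line 2
  4: from rank_cells, line 5
  5: from screen_input, line 10
  6: from locate_pivot, line 15
  7: from shape_report, line 27
A correct fix: line 16: replace `2` with `0`.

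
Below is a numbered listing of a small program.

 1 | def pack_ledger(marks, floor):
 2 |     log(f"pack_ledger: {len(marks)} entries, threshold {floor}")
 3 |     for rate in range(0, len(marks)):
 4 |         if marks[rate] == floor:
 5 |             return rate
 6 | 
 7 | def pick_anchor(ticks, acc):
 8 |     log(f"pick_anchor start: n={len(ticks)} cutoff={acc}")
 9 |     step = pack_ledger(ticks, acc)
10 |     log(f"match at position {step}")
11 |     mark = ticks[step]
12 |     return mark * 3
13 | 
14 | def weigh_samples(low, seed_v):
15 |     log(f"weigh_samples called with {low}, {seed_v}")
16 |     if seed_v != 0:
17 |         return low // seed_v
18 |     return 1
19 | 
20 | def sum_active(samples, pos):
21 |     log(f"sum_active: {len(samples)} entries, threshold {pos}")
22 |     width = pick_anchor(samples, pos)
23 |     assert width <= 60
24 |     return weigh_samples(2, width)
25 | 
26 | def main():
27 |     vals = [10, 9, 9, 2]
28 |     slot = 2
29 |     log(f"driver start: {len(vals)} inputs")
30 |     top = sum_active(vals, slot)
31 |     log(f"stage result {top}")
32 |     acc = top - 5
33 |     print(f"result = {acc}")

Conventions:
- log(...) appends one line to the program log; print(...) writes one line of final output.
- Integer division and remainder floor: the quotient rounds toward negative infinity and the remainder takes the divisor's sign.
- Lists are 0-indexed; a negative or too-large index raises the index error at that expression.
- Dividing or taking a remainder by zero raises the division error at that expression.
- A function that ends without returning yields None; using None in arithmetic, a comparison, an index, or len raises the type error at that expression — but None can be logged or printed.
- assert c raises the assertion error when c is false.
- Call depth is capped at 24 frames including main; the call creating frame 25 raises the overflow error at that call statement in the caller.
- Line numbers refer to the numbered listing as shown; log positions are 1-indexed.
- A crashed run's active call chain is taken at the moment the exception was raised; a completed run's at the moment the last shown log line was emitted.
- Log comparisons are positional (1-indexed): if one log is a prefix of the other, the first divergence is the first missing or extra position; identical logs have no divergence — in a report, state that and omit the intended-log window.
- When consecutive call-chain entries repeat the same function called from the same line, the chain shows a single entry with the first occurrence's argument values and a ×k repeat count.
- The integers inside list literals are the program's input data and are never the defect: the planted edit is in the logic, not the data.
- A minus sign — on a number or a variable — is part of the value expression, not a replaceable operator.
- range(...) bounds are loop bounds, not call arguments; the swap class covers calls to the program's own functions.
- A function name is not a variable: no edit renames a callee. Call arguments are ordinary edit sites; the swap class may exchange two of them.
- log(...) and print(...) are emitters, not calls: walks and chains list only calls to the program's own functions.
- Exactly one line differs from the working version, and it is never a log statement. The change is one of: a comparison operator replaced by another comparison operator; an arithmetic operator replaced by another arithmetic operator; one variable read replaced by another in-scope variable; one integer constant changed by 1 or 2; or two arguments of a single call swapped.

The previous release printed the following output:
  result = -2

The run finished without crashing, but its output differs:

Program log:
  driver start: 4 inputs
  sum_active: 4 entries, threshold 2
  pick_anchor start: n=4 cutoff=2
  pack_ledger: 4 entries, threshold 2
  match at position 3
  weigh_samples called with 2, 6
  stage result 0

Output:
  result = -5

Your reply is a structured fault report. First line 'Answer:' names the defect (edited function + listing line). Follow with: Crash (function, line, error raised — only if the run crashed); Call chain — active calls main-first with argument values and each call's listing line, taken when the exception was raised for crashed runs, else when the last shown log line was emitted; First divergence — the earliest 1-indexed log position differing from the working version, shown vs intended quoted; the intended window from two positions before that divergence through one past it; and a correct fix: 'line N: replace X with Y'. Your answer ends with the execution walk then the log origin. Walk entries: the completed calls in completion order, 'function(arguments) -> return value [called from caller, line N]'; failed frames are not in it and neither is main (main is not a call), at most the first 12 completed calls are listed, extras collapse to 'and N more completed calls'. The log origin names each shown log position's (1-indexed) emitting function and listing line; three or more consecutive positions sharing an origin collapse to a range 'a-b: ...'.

Answer: the defect is in sum_active at line 24.
The tell: Everything matches until log position 6, which reads 'weigh_samples called with 2, 6' in place of 'weigh_samples called with 6, 2'.
Call chain: main.
First divergence: position 6; shown 'weigh_samples called with 2, 6' vs intended 'weigh_samples called with 6, 2'.
Intended log window:
  4: pack_ledger: 4 entries, threshold 2
  5: match at position 3
  6: weigh_samples called with 6, 2
  7: stage result 3
Execution walk:
  pack_ledger([10, 9, 9, 2], 2) -> 3  [called from pick_anchor, line 9]
  pick_anchor([10, 9, 9, 2], 2) -> 6  [called from sum_active, line 22]
  weigh_samples(2, 6) -> 0  [called from sum_active, line 24]
  sum_active([10, 9, 9, 2], 2) -> 0  [called from main, line 30]
Log origins:
  1: logged in main at line 29
  2: logged in sum_active at line 21
  3: logged in pick_anchor at line 8
  4: logged in pack_ledger at line 2
  5: logged in pick_anchor at line 10
  6: logged in weigh_samples at line 15
  7: logged in main at line 31
A correct fix: line 24: replace `weigh_samples(2, width)` with `weigh_samples(width, 2)`.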